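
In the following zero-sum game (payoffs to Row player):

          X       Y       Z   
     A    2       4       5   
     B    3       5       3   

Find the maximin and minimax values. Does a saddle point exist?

Maximin = 3, Minimax = 3, Saddle: True

Work:
Row minimums: [2, 3] → maximin = 3
Column maximums: [3, 5, 5] → minimax = 3
Saddle point exists! Game value = 3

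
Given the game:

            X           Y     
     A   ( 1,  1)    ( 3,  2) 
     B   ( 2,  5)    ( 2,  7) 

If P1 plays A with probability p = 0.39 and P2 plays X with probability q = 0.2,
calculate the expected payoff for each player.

E[P1] = 2.234, E[P2] = 4.728

Work:
E[P1] = p·q·π₁(A,X) + p·(1-q)·π₁(A,Y) + (1-p)·q·π₁(B,X) + (1-p)·(1-q)·π₁(B,Y)
= 0.39·0.2·1 + 0.39·0.8·3 + 0.61·0.2·2 + 0.61·0.8·2
= 2.234

E[P2] = 4.728 (similar calculation)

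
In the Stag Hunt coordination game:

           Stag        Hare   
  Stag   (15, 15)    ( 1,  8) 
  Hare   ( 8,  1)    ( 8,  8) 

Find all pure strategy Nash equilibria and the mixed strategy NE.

Pure NE: (Stag, Stag) and (Hare, Hare); Mixed NE: p = 0.5, q = 0.5

Work:
Check pure NE:
(Stag, Stag): (15, 15) - no unilateral deviation beneficial
(Hare, Hare): (8, 8) - no unilateral deviation beneficial
Mixed NE: P1 plays Stag with p = 0.5, P2 plays Stag with q = 0.5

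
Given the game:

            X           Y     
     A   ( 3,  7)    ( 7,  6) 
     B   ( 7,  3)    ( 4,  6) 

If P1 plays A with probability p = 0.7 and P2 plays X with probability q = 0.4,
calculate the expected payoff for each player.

E[P1] = 5.34, E[P2] = 5.92

Work:
E[P1] = p·q·π₁(A,X) + p·(1-q)·π₁(A,Y) + (1-p)·q·π₁(B,X) + (1-p)·(1-q)·π₁(B,Y)
= 0.7·0.4·3 + 0.7·0.6·7 + 0.3·0.4·7 + 0.3·0.6·4
= 5.34

E[P2] = 5.92 (similar calculation)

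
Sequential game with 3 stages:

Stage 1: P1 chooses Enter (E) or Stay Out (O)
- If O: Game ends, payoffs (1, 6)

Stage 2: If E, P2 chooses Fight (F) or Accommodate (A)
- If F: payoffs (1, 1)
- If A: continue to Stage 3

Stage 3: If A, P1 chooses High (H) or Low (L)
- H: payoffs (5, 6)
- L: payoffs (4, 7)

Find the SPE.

SPE: (E, A, H); Outcome (5, 6)

Work:
Stage 3: P1 chooses H (5 vs 4)
Stage 2: P2: F->1, A->6 (anticipating H). Choose A
Stage 1: P1: O->1, E->5 (anticipating A, H). Choose E
SPE path: E -> A -> H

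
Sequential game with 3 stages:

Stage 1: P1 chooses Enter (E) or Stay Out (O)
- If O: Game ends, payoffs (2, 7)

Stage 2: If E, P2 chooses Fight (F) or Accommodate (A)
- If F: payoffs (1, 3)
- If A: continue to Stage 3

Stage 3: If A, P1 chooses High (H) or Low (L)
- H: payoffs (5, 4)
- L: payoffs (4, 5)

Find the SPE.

SPE: (E, A, H); Outcome (5, 4)

Work:
Stage 3: P1 chooses H (5 vs 4)
Stage 2: P2: F->3, A->4 (anticipating H). Choose A
Stage 1: P1: O->2, E->5 (anticipating A, H). Choose E
SPE path: E -> A -> H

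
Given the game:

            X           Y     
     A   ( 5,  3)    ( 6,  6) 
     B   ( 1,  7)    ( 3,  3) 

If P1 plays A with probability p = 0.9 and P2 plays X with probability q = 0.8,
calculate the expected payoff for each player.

E[P1] = 4.82, E[P2] = 3.86

Work:
E[P1] = p·q·π₁(A,X) + p·(1-q)·π₁(A,Y) + (1-p)·q·π₁(B,X) + (1-p)·(1-q)·π₁(B,Y)
= 0.9·0.8·5 + 0.9·0.2·6 + 0.1·0.8·1 + 0.1·0.2·3
= 4.82

E[P2] = 3.86 (similar calculation)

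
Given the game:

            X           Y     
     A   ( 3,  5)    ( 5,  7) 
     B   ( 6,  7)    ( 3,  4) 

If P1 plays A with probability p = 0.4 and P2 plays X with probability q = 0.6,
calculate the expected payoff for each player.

E[P1] = 4.4, E[P2] = 5.8

Work:
E[P1] = p·q·π₁(A,X) + p·(1-q)·π₁(A,Y) + (1-p)·q·π₁(B,X) + (1-p)·(1-q)·π₁(B,Y)
= 0.4·0.6·3 + 0.4·0.4·5 + 0.6·0.6·6 + 0.6·0.4·3
= 4.4

E[P2] = 5.8 (similar calculation)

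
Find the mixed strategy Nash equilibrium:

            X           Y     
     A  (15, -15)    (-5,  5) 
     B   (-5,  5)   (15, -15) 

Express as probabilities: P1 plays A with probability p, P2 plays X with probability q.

p = 0.5, q = 0.5

Work:
Find probabilities that make opponent indifferent:
P2 chooses q to make P1 indifferent between A and B
P1 chooses p to make P2 indifferent between X and Y
Mixed NE: P1 plays (A: 0.5, B: 0.5), P2 plays (X: 0.5, Y: 0.5)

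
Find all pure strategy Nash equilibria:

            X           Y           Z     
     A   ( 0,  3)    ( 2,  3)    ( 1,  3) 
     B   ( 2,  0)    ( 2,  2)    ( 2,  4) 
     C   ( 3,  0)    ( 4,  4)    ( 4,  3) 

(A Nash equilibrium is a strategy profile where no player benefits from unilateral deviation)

Nash equilibrium: (C, Y)

Work:
Best responses:
  P1 vs X: payoffs [0, 2, 3] → best response C (payoff 3)
  P1 vs Y: payoffs [2, 2, 4] → best response C (payoff 4)
  P1 vs Z: payoffs [1, 2, 4] → best response C (payoff 4)
  P2 vs A: payoffs [3, 3, 3] → best response X/Y/Z (payoff 3)
  P2 vs B: payoffs [0, 2, 4] → best response Z (payoff 4)
  P2 vs C: payoffs [0, 4, 3] → best response Y (payoff 4)
Mutual best responses: (C,Y) → Nash equilibria.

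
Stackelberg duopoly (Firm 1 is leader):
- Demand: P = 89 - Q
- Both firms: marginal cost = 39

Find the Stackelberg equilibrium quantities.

q₁* (leader) = 25.0, q₂* (follower) = 12.5

Work:
Follower's reaction: q₂ = (a - c - q₁)/2
Leader substitutes: π₁ = q₁·(a - q₁ - (a-c-q₁)/2 - c)
FOC: q₁* = (89 - 39)/2 = 25.00
Then: q₂* = (89 - 39 - 25.0)/2 = 12.50
Leader has first-mover advantage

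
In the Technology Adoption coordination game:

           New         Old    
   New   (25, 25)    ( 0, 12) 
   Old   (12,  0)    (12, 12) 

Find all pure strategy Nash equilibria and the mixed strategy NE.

Pure NE: (New, New) and (Old, Old); Mixed NE: p = 0.48, q = 0.48

Work:
Check pure NE:
(New, New): (25, 25) - no unilateral deviation beneficial
(Old, Old): (12, 12) - no unilateral deviation beneficial
Mixed NE: P1 plays New with p = 0.48, P2 plays New with q = 0.48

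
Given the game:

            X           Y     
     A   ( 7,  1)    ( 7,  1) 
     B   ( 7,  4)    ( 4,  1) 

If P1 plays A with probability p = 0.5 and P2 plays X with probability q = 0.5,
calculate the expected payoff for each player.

E[P1] = 6.25, E[P2] = 1.75

Work:
E[P1] = p·q·π₁(A,X) + p·(1-q)·π₁(A,Y) + (1-p)·q·π₁(B,X) + (1-p)·(1-q)·π₁(B,Y)
= 0.5·0.5·7 + 0.5·0.5·7 + 0.5·0.5·7 + 0.5·0.5·4
= 6.25

E[P2] = 1.75 (similar calculation)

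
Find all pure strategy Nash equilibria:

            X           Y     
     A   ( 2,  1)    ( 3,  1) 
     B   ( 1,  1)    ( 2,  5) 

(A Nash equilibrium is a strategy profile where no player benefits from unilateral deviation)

Nash equilibrium: (A, X), (A, Y)

Work:
Best responses:
  P1 vs X: payoffs [2, 1] → best response A (payoff 2)
  P1 vs Y: payoffs [3, 2] → best response A (payoff 3)
  P2 vs A: payoffs [1, 1] → best response X/Y (payoff 1)
  P2 vs B: payoffs [1, 5] → best response Y (payoff 5)
Mutual best responses: (A,X), (A,Y) → Nash equilibria.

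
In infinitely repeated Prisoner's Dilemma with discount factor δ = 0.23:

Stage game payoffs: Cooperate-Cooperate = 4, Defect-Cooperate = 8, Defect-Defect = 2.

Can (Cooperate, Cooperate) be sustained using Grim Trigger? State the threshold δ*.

δ* = 0.6667; since δ = 0.23 < 0.6667, cooperation cannot be sustained

Work:
For Grim Trigger:
Cooperate forever: 4/(1-δ)
Defect then punished: 8 + 2·δ/(1-δ)
Need: 4/(1-δ) ≥ 8 + 2·δ/(1-δ)
Solving: δ ≥ (T-R)/(T-P) = (8-4)/(8-2) = 0.6667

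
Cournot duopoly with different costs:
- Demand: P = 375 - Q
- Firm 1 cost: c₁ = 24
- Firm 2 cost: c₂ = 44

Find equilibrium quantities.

q₁* = 123.67, q₂* = 103.67

Work:
Reaction: q₁ = (375 - 24 - q₂)/2
Reaction: q₂ = (375 - 44 - q₁)/2
Solve simultaneously:
q₁* = (375 - 2×24 + 44)/3 = 123.67
q₂* = (375 - 2×44 + 24)/3 = 103.67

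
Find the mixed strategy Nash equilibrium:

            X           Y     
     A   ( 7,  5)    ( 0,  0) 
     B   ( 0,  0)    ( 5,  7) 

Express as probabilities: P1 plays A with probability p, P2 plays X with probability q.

p = 0.5833, q = 0.4167

Work:
Find probabilities that make opponent indifferent:
P2 chooses q to make P1 indifferent between A and B
P1 chooses p to make P2 indifferent between X and Y
Mixed NE: P1 plays (A: 0.5833, B: 0.4167), P2 plays (X: 0.4167, Y: 0.5833)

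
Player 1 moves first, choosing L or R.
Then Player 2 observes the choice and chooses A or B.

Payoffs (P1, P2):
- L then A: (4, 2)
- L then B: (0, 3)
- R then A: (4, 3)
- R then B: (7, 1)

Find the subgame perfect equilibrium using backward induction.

P1 plays R, P2 plays B after L and A after R; Payoff (4, 3)

Work:
Backward induction:
After L: P2 chooses B → P1 gets 0
After R: P2 chooses A → P1 gets 4
P1 chooses R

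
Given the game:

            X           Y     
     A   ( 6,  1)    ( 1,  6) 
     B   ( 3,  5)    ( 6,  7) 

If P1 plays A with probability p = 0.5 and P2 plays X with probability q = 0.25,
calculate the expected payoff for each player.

E[P1] = 3.75, E[P2] = 5.625

Work:
E[P1] = p·q·π₁(A,X) + p·(1-q)·π₁(A,Y) + (1-p)·q·π₁(B,X) + (1-p)·(1-q)·π₁(B,Y)
= 0.5·0.25·6 + 0.5·0.75·1 + 0.5·0.25·3 + 0.5·0.75·6
= 3.75

E[P2] = 5.625 (similar calculation)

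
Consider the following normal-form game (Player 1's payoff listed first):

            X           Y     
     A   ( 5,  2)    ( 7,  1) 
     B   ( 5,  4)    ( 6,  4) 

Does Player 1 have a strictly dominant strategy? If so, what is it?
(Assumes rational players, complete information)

No strictly dominant strategy exists for Player 1

Work:
A strategy strictly dominates another if it gives a strictly higher payoff against every opponent action. Compare each pair of P1's strategies column-by-column:
  A vs B: [5 vs 5, 7 vs 6] → A does not strictly dominate B (column X: 5 ≤ 5)
  B vs A: [5 vs 5, 6 vs 7] → B does not strictly dominate A (column X: 5 ≤ 5)
No single strategy strictly dominates all others → no strictly dominant strategy.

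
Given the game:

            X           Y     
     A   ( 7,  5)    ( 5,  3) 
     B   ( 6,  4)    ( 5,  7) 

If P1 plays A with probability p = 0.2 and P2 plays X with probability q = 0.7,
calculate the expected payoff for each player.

E[P1] = 5.84, E[P2] = 4.8

Work:
E[P1] = p·q·π₁(A,X) + p·(1-q)·π₁(A,Y) + (1-p)·q·π₁(B,X) + (1-p)·(1-q)·π₁(B,Y)
= 0.2·0.7·7 + 0.2·0.3·5 + 0.8·0.7·6 + 0.8·0.3·5
= 5.84

E[P2] = 4.8 (similar calculation)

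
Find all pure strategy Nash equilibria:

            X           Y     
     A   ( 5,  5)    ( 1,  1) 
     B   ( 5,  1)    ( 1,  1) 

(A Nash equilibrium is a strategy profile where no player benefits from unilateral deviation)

Nash equilibrium: (A, X), (B, X), (B, Y)

Work:
Best responses:
  P1 vs X: payoffs [5, 5] → best response A/B (payoff 5)
  P1 vs Y: payoffs [1, 1] → best response A/B (payoff 1)
  P2 vs A: payoffs [5, 1] → best response X (payoff 5)
  P2 vs B: payoffs [1, 1] → best response X/Y (payoff 1)
Mutual best responses: (A,X), (B,X), (B,Y) → Nash equilibria.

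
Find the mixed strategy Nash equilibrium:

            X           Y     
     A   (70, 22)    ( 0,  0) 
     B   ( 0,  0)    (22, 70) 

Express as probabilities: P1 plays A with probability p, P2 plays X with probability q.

p = 0.7609, q = 0.2391

Work:
Find probabilities that make opponent indifferent:
P2 chooses q to make P1 indifferent between A and B
P1 chooses p to make P2 indifferent between X and Y
Mixed NE: P1 plays (A: 0.7609, B: 0.2391), P2 plays (X: 0.2391, Y: 0.7609)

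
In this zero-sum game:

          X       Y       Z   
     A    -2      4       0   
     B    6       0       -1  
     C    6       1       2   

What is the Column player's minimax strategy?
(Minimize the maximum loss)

Column should play Z, value = 2

Work:
Column player minimizes Row's maximum payoff:
Column X: max payoff to Row = 6
Column Y: max payoff to Row = 4
Column Z: max payoff to Row = 2
Minimum is 2, achieved by column Z.
Minimax strategy: Z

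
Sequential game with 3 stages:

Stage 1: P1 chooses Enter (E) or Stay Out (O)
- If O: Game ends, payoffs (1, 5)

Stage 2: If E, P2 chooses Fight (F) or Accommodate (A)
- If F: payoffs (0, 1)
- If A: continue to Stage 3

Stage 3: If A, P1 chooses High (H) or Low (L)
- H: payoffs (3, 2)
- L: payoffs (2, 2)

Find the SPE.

SPE: (E, A, H); Outcome (3, 2)

Work:
Stage 3: P1 chooses H (3 vs 2)
Stage 2: P2: F->1, A->2 (anticipating H). Choose A
Stage 1: P1: O->1, E->3 (anticipating A, H). Choose E
SPE path: E -> A -> H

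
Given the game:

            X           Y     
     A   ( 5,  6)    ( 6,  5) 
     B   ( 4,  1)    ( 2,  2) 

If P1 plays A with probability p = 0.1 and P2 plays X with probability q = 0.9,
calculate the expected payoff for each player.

E[P1] = 3.93, E[P2] = 1.58

Work:
E[P1] = p·q·π₁(A,X) + p·(1-q)·π₁(A,Y) + (1-p)·q·π₁(B,X) + (1-p)·(1-q)·π₁(B,Y)
= 0.1·0.9·5 + 0.1·0.1·6 + 0.9·0.9·4 + 0.9·0.1·2
= 3.93

E[P2] = 1.58 (similar calculation)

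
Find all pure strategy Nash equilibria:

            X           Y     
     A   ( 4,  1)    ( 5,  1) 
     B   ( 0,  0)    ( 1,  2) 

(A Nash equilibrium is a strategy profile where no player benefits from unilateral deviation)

Nash equilibrium: (A, X), (A, Y)

Work:
Best responses:
  P1 vs X: payoffs [4, 0] → best response A (payoff 4)
  P1 vs Y: payoffs [5, 1] → best response A (payoff 5)
  P2 vs A: payoffs [1, 1] → best response X/Y (payoff 1)
  P2 vs B: payoffs [0, 2] → best response Y (payoff 2)
Mutual best responses: (A,X), (A,Y) → Nash equilibria.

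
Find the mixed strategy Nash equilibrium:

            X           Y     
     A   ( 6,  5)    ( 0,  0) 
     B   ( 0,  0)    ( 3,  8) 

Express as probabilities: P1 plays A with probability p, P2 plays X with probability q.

p = 0.6154, q = 0.3333

Work:
Find probabilities that make opponent indifferent:
P2 chooses q to make P1 indifferent between A and B
P1 chooses p to make P2 indifferent between X and Y
Mixed NE: P1 plays (A: 0.6154, B: 0.3846), P2 plays (X: 0.3333, Y: 0.6667)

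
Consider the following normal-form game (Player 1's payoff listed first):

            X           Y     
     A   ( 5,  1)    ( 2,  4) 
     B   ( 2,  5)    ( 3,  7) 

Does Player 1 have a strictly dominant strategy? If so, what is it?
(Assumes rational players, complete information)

No strictly dominant strategy exists for Player 1

Work:
A strategy strictly dominates another if it gives a strictly higher payoff against every opponent action. Compare each pair of P1's strategies column-by-column:
  A vs B: [5 vs 2, 2 vs 3] → A does not strictly dominate B (column Y: 2 ≤ 3)
  B vs A: [2 vs 5, 3 vs 2] → B does not strictly dominate A (column X: 2 ≤ 5)
No single strategy strictly dominates all others → no strictly dominant strategy.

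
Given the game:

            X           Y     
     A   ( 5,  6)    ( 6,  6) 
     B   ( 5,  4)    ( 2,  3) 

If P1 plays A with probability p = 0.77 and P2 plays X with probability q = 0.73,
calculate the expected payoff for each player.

E[P1] = 5.0216, E[P2] = 5.4779

Work:
E[P1] = p·q·π₁(A,X) + p·(1-q)·π₁(A,Y) + (1-p)·q·π₁(B,X) + (1-p)·(1-q)·π₁(B,Y)
= 0.77·0.73·5 + 0.77·0.27·6 + 0.23·0.73·5 + 0.23·0.27·2
= 5.0216

E[P2] = 5.4779 (similar calculation)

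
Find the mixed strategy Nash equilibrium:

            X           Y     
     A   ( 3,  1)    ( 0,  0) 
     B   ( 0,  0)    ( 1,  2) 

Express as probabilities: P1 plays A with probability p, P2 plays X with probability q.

p = 0.6667, q = 0.25

Work:
Find probabilities that make opponent indifferent:
P2 chooses q to make P1 indifferent between A and B
P1 chooses p to make P2 indifferent between X and Y
Mixed NE: P1 plays (A: 0.6667, B: 0.3333), P2 plays (X: 0.25, Y: 0.75)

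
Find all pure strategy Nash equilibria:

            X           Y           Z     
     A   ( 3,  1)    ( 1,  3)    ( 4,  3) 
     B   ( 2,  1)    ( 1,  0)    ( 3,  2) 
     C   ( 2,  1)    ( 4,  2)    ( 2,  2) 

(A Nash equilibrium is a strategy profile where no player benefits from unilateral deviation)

Nash equilibrium: (A, Z), (C, Y)

Work:
Best responses:
  P1 vs X: payoffs [3, 2, 2] → best response A (payoff 3)
  P1 vs Y: payoffs [1, 1, 4] → best response C (payoff 4)
  P1 vs Z: payoffs [4, 3, 2] → best response A (payoff 4)
  P2 vs A: payoffs [1, 3, 3] → best response Y/Z (payoff 3)
  P2 vs B: payoffs [1, 0, 2] → best response Z (payoff 2)
  P2 vs C: payoffs [1, 2, 2] → best response Y/Z (payoff 2)
Mutual best responses: (A,Z), (C,Y) → Nash equilibria.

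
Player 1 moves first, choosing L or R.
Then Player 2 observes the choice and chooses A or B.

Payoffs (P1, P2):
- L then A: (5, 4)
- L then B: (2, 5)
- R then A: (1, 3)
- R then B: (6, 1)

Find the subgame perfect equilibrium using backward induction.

P1 plays L, P2 plays B after L and A after R; Payoff (2, 5)

Work:
Backward induction:
After L: P2 chooses B → P1 gets 2
After R: P2 chooses A → P1 gets 1
P1 chooses L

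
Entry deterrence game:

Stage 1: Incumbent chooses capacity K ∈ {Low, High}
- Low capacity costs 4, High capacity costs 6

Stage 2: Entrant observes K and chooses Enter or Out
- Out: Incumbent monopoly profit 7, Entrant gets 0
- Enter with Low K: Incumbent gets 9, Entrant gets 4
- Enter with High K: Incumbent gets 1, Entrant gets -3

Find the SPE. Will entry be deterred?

SPE: (Low, Enter|Low, Out|High); Entry not deterred. Incumbent net profit = 5, Entrant gets 4

Work:
After Low K: Entrant enters (4 > 0)
After High K: Entrant stays out (-3 < 0)
Incumbent: Low → 9−4=5, High → 7−6=1
Incumbent chooses Low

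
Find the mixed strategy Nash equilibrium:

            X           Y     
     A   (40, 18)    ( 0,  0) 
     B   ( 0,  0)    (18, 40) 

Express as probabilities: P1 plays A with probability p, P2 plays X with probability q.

p = 0.6897, q = 0.3103

Work:
Find probabilities that make opponent indifferent:
P2 chooses q to make P1 indifferent between A and B
P1 chooses p to make P2 indifferent between X and Y
Mixed NE: P1 plays (A: 0.6897, B: 0.3103), P2 plays (X: 0.3103, Y: 0.6897)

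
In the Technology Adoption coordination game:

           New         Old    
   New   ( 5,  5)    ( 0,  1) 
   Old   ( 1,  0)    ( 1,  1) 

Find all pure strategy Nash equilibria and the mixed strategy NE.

Pure NE: (New, New) and (Old, Old); Mixed NE: p = 0.2, q = 0.2

Work:
Check pure NE:
(New, New): (5, 5) - no unilateral deviation beneficial
(Old, Old): (1, 1) - no unilateral deviation beneficial
Mixed NE: P1 plays New with p = 0.2, P2 plays New with q = 0.2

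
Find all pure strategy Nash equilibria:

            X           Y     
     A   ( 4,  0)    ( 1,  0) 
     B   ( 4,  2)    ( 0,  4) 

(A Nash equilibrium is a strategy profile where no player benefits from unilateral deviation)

Nash equilibrium: (A, X), (A, Y)

Work:
Best responses:
  P1 vs X: payoffs [4, 4] → best response A/B (payoff 4)
  P1 vs Y: payoffs [1, 0] → best response A (payoff 1)
  P2 vs A: payoffs [0, 0] → best response X/Y (payoff 0)
  P2 vs B: payoffs [2, 4] → best response Y (payoff 4)
Mutual best responses: (A,X), (A,Y) → Nash equilibria.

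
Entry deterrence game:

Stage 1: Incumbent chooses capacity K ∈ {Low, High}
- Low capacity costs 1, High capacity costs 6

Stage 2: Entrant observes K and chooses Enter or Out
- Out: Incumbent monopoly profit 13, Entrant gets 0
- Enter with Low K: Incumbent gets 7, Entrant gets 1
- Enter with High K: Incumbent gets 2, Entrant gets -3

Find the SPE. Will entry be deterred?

SPE: (High, Enter|Low, Out|High); Entry deterred. Incumbent net profit = 7

Work:
After Low K: Entrant enters (1 > 0)
After High K: Entrant stays out (-3 < 0)
Incumbent: Low → 7−1=6, High → 13−6=7
Incumbent chooses High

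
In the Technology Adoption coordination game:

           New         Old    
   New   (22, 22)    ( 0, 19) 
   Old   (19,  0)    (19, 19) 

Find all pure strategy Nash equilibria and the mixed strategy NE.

Pure NE: (New, New) and (Old, Old); Mixed NE: p = 0.8636, q = 0.8636

Work:
Check pure NE:
(New, New): (22, 22) - no unilateral deviation beneficial
(Old, Old): (19, 19) - no unilateral deviation beneficial
Mixed NE: P1 plays New with p = 0.8636, P2 plays New with q = 0.8636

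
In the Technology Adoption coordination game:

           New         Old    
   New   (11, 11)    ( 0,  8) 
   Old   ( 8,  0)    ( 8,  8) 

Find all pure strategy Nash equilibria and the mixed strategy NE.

Pure NE: (New, New) and (Old, Old); Mixed NE: p = 0.7273, q = 0.7273

Work:
Check pure NE:
(New, New): (11, 11) - no unilateral deviation beneficial
(Old, Old): (8, 8) - no unilateral deviation beneficial
Mixed NE: P1 plays New with p = 0.7273, P2 plays New with q = 0.7273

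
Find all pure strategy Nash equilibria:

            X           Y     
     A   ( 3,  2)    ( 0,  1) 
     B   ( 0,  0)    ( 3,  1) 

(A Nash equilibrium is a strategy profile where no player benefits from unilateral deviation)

Nash equilibrium: (A, X), (B, Y)

Work:
Best responses:
  P1 vs X: payoffs [3, 0] → best response A (payoff 3)
  P1 vs Y: payoffs [0, 3] → best response B (payoff 3)
  P2 vs A: payoffs [2, 1] → best response X (payoff 2)
  P2 vs B: payoffs [0, 1] → best response Y (payoff 1)
Mutual best responses: (A,X), (B,Y) → Nash equilibria.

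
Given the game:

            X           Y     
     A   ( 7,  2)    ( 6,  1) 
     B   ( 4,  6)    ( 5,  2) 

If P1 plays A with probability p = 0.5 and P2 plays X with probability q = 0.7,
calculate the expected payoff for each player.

E[P1] = 5.5, E[P2] = 3.25

Work:
E[P1] = p·q·π₁(A,X) + p·(1-q)·π₁(A,Y) + (1-p)·q·π₁(B,X) + (1-p)·(1-q)·π₁(B,Y)
= 0.5·0.7·7 + 0.5·0.3·6 + 0.5·0.7·4 + 0.5·0.3·5
= 5.5

E[P2] = 3.25 (similar calculation)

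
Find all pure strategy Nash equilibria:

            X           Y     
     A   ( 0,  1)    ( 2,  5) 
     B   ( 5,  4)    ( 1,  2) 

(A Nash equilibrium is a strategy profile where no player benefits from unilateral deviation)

Nash equilibrium: (A, Y), (B, X)

Work:
Best responses:
  P1 vs X: payoffs [0, 5] → best response B (payoff 5)
  P1 vs Y: payoffs [2, 1] → best response A (payoff 2)
  P2 vs A: payoffs [1, 5] → best response Y (payoff 5)
  P2 vs B: payoffs [4, 2] → best response X (payoff 4)
Mutual best responses: (A,Y), (B,X) → Nash equilibria.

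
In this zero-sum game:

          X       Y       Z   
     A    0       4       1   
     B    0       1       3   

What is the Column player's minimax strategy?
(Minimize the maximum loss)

Column should play X, value = 0

Work:
Column player minimizes Row's maximum payoff:
Column X: max payoff to Row = 0
Column Y: max payoff to Row = 4
Column Z: max payoff to Row = 3
Minimum is 0, achieved by column X.
Minimax strategy: X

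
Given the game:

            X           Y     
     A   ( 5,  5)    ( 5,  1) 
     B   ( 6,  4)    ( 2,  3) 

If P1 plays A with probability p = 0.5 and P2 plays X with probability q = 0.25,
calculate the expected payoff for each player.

E[P1] = 4.0, E[P2] = 2.625

Work:
E[P1] = p·q·π₁(A,X) + p·(1-q)·π₁(A,Y) + (1-p)·q·π₁(B,X) + (1-p)·(1-q)·π₁(B,Y)
= 0.5·0.25·5 + 0.5·0.75·5 + 0.5·0.25·6 + 0.5·0.75·2
= 4.0

E[P2] = 2.625 (similar calculation)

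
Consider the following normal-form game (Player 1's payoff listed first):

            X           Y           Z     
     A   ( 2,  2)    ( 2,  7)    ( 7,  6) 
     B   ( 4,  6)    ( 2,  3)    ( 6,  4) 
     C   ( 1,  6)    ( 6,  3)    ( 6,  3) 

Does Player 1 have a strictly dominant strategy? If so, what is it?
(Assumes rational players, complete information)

No strictly dominant strategy exists for Player 1

Work:
A strategy strictly dominates another if it gives a strictly higher payoff against every opponent action. Compare each pair of P1's strategies column-by-column:
  A vs B: [2 vs 4, 2 vs 2, 7 vs 6] → A does not strictly dominate B (column X: 2 ≤ 4)
  A vs C: [2 vs 1, 2 vs 6, 7 vs 6] → A does not strictly dominate C (column Y: 2 ≤ 6)
  B vs A: [4 vs 2, 2 vs 2, 6 vs 7] → B does not strictly dominate A (column Y: 2 ≤ 2)
  B vs C: [4 vs 1, 2 vs 6, 6 vs 6] → B does not strictly dominate C (column Y: 2 ≤ 6)
  C vs A: [1 vs 2, 6 vs 2, 6 vs 7] → C does not strictly dominate A (column X: 1 ≤ 2)
  C vs B: [1 vs 4, 6 vs 2, 6 vs 6] → C does not strictly dominate B (column X: 1 ≤ 4)
No single strategy strictly dominates all others → no strictly dominant strategy.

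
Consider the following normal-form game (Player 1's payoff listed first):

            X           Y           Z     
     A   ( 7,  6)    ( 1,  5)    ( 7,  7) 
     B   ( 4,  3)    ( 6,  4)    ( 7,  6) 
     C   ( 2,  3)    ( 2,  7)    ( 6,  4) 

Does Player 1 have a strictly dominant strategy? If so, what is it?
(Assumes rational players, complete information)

No strictly dominant strategy exists for Player 1

Work:
A strategy strictly dominates another if it gives a strictly higher payoff against every opponent action. Compare each pair of P1's strategies column-by-column:
  A vs B: [7 vs 4, 1 vs 6, 7 vs 7] → A does not strictly dominate B (column Y: 1 ≤ 6)
  A vs C: [7 vs 2, 1 vs 2, 7 vs 6] → A does not strictly dominate C (column Y: 1 ≤ 2)
  B vs A: [4 vs 7, 6 vs 1, 7 vs 7] → B does not strictly dominate A (column X: 4 ≤ 7)
  B vs C: [4 vs 2, 6 vs 2, 7 vs 6] → B strictly dominates C
  C vs A: [2 vs 7, 2 vs 1, 6 vs 7] → C does not strictly dominate A (column X: 2 ≤ 7)
  C vs B: [2 vs 4, 2 vs 6, 6 vs 7] → C does not strictly dominate B (column X: 2 ≤ 4)
No single strategy strictly dominates all others → no strictly dominant strategy.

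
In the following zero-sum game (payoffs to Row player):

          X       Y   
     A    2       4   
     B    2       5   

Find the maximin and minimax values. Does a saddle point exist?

Maximin = 2, Minimax = 2, Saddle: True

Work:
Row minimums: [2, 2] → maximin = 2
Column maximums: [2, 5] → minimax = 2
Saddle point exists! Game value = 2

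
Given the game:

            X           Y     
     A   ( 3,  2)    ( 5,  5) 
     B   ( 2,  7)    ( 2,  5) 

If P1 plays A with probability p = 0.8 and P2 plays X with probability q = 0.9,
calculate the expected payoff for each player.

E[P1] = 2.96, E[P2] = 3.2

Work:
E[P1] = p·q·π₁(A,X) + p·(1-q)·π₁(A,Y) + (1-p)·q·π₁(B,X) + (1-p)·(1-q)·π₁(B,Y)
= 0.8·0.9·3 + 0.8·0.1·5 + 0.2·0.9·2 + 0.2·0.1·2
= 2.96

E[P2] = 3.2 (similar calculation)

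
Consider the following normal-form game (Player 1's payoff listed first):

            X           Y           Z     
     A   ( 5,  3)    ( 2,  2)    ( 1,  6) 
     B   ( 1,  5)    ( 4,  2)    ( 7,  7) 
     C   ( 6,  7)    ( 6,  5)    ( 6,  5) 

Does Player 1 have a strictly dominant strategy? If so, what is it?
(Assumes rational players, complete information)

No strictly dominant strategy exists for Player 1

Work:
A strategy strictly dominates another if it gives a strictly higher payoff against every opponent action. Compare each pair of P1's strategies column-by-column:
  A vs B: [5 vs 1, 2 vs 4, 1 vs 7] → A does not strictly dominate B (column Y: 2 ≤ 4)
  A vs C: [5 vs 6, 2 vs 6, 1 vs 6] → A does not strictly dominate C (column X: 5 ≤ 6)
  B vs A: [1 vs 5, 4 vs 2, 7 vs 1] → B does not strictly dominate A (column X: 1 ≤ 5)
  B vs C: [1 vs 6, 4 vs 6, 7 vs 6] → B does not strictly dominate C (column X: 1 ≤ 6)
  C vs A: [6 vs 5, 6 vs 2, 6 vs 1] → C strictly dominates A
  C vs B: [6 vs 1, 6 vs 4, 6 vs 7] → C does not strictly dominate B (column Z: 6 ≤ 7)
No single strategy strictly dominates all others → no strictly dominant strategy.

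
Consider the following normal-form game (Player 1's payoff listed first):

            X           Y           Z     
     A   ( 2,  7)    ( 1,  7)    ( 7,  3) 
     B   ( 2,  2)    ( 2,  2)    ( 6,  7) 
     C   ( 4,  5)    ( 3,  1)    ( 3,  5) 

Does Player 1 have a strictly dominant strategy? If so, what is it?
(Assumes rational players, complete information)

No strictly dominant strategy exists for Player 1

Work:
A strategy strictly dominates another if it gives a strictly higher payoff against every opponent action. Compare each pair of P1's strategies column-by-column:
  A vs B: [2 vs 2, 1 vs 2, 7 vs 6] → A does not strictly dominate B (column X: 2 ≤ 2)
  A vs C: [2 vs 4, 1 vs 3, 7 vs 3] → A does not strictly dominate C (column X: 2 ≤ 4)
  B vs A: [2 vs 2, 2 vs 1, 6 vs 7] → B does not strictly dominate A (column X: 2 ≤ 2)
  B vs C: [2 vs 4, 2 vs 3, 6 vs 3] → B does not strictly dominate C (column X: 2 ≤ 4)
  C vs A: [4 vs 2, 3 vs 1, 3 vs 7] → C does not strictly dominate A (column Z: 3 ≤ 7)
  C vs B: [4 vs 2, 3 vs 2, 3 vs 6] → C does not strictly dominate B (column Z: 3 ≤ 6)
No single strategy strictly dominates all others → no strictly dominant strategy.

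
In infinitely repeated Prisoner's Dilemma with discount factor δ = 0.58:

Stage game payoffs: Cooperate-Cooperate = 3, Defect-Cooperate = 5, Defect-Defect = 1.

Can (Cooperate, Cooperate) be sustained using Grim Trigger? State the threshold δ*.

δ* = 0.5; since δ = 0.58 ≥ 0.5, cooperation can be sustained

Work:
For Grim Trigger:
Cooperate forever: 3/(1-δ)
Defect then punished: 5 + 1·δ/(1-δ)
Need: 3/(1-δ) ≥ 5 + 1·δ/(1-δ)
Solving: δ ≥ (T-R)/(T-P) = (5-3)/(5-1) = 0.5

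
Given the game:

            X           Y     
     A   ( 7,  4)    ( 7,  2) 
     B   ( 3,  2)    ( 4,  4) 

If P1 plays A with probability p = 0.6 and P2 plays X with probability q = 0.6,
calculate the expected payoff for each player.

E[P1] = 5.56, E[P2] = 3.04

Work:
E[P1] = p·q·π₁(A,X) + p·(1-q)·π₁(A,Y) + (1-p)·q·π₁(B,X) + (1-p)·(1-q)·π₁(B,Y)
= 0.6·0.6·7 + 0.6·0.4·7 + 0.4·0.6·3 + 0.4·0.4·4
= 5.56

E[P2] = 3.04 (similar calculation)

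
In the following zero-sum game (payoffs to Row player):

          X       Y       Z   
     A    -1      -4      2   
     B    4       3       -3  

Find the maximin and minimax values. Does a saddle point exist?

Maximin = -3, Minimax = 2, Saddle: False

Work:
Row minimums: [-4, -3] → maximin = -3
Column maximums: [4, 3, 2] → minimax = 2
No saddle point (maximin ≠ minimax). Mixed strategy needed.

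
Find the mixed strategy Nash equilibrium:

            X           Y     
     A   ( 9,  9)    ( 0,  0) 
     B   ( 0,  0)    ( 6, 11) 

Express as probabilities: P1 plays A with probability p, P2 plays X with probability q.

p = 0.55, q = 0.4

Work:
Find probabilities that make opponent indifferent:
P2 chooses q to make P1 indifferent between A and B
P1 chooses p to make P2 indifferent between X and Y
Mixed NE: P1 plays (A: 0.55, B: 0.45), P2 plays (X: 0.4, Y: 0.6)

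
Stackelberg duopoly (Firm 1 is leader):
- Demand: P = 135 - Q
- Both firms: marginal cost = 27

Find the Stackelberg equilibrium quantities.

q₁* (leader) = 54.0, q₂* (follower) = 27.0

Work:
Follower's reaction: q₂ = (a - c - q₁)/2
Leader substitutes: π₁ = q₁·(a - q₁ - (a-c-q₁)/2 - c)
FOC: q₁* = (135 - 27)/2 = 54.00
Then: q₂* = (135 - 27 - 54.0)/2 = 27.00
Leader has first-mover advantage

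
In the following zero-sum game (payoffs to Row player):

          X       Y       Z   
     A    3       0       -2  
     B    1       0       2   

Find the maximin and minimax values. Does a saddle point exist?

Maximin = 0, Minimax = 0, Saddle: True

Work:
Row minimums: [-2, 0] → maximin = 0
Column maximums: [3, 0, 2] → minimax = 0
Saddle point exists! Game value = 0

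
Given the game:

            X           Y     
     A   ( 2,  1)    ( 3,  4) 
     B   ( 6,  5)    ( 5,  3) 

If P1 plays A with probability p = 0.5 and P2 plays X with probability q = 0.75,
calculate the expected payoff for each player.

E[P1] = 4.0, E[P2] = 3.125

Work:
E[P1] = p·q·π₁(A,X) + p·(1-q)·π₁(A,Y) + (1-p)·q·π₁(B,X) + (1-p)·(1-q)·π₁(B,Y)
= 0.5·0.75·2 + 0.5·0.25·3 + 0.5·0.75·6 + 0.5·0.25·5
= 4.0

E[P2] = 3.125 (similar calculation)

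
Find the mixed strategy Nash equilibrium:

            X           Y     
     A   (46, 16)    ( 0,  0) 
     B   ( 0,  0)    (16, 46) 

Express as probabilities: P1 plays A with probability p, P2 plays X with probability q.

p = 0.7419, q = 0.2581

Work:
Find probabilities that make opponent indifferent:
P2 chooses q to make P1 indifferent between A and B
P1 chooses p to make P2 indifferent between X and Y
Mixed NE: P1 plays (A: 0.7419, B: 0.2581), P2 plays (X: 0.2581, Y: 0.7419)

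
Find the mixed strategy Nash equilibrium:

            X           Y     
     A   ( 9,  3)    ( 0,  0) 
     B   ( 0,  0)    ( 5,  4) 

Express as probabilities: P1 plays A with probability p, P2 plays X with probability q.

p = 0.5714, q = 0.3571

Work:
Find probabilities that make opponent indifferent:
P2 chooses q to make P1 indifferent between A and B
P1 chooses p to make P2 indifferent between X and Y
Mixed NE: P1 plays (A: 0.5714, B: 0.4286), P2 plays (X: 0.3571, Y: 0.6429)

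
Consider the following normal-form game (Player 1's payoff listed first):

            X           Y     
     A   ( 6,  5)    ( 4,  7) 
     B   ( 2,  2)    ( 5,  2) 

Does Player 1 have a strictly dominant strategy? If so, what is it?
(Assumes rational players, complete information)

No strictly dominant strategy exists for Player 1

Work:
A strategy strictly dominates another if it gives a strictly higher payoff against every opponent action. Compare each pair of P1's strategies column-by-column:
  A vs B: [6 vs 2, 4 vs 5] → A does not strictly dominate B (column Y: 4 ≤ 5)
  B vs A: [2 vs 6, 5 vs 4] → B does not strictly dominate A (column X: 2 ≤ 6)
No single strategy strictly dominates all others → no strictly dominant strategy.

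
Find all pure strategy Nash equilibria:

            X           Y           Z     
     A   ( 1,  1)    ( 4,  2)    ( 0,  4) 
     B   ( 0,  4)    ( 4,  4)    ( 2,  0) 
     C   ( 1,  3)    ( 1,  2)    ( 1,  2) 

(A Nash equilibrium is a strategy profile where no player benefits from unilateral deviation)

Nash equilibrium: (B, Y), (C, X)

Work:
Best responses:
  P1 vs X: payoffs [1, 0, 1] → best response A/C (payoff 1)
  P1 vs Y: payoffs [4, 4, 1] → best response A/B (payoff 4)
  P1 vs Z: payoffs [0, 2, 1] → best response B (payoff 2)
  P2 vs A: payoffs [1, 2, 4] → best response Z (payoff 4)
  P2 vs B: payoffs [4, 4, 0] → best response X/Y (payoff 4)
  P2 vs C: payoffs [3, 2, 2] → best response X (payoff 3)
Mutual best responses: (B,Y), (C,X) → Nash equilibria.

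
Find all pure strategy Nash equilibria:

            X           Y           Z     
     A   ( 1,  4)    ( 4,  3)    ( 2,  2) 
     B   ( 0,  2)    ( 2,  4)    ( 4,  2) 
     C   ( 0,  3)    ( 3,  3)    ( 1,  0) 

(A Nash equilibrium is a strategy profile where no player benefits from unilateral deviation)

Nash equilibrium: (A, X)

Work:
Best responses:
  P1 vs X: payoffs [1, 0, 0] → best response A (payoff 1)
  P1 vs Y: payoffs [4, 2, 3] → best response A (payoff 4)
  P1 vs Z: payoffs [2, 4, 1] → best response B (payoff 4)
  P2 vs A: payoffs [4, 3, 2] → best response X (payoff 4)
  P2 vs B: payoffs [2, 4, 2] → best response Y (payoff 4)
  P2 vs C: payoffs [3, 3, 0] → best response X/Y (payoff 3)
Mutual best responses: (A,X) → Nash equilibria.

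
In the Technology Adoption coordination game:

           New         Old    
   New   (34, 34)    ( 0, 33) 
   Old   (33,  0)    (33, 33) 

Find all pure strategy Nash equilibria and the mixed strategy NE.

Pure NE: (New, New) and (Old, Old); Mixed NE: p = 0.9706, q = 0.9706

Work:
Check pure NE:
(New, New): (34, 34) - no unilateral deviation beneficial
(Old, Old): (33, 33) - no unilateral deviation beneficial
Mixed NE: P1 plays New with p = 0.9706, P2 plays New with q = 0.9706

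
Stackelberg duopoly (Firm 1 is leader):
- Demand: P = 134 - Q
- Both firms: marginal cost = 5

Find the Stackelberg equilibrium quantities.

q₁* (leader) = 64.5, q₂* (follower) = 32.25

Work:
Follower's reaction: q₂ = (a - c - q₁)/2
Leader substitutes: π₁ = q₁·(a - q₁ - (a-c-q₁)/2 - c)
FOC: q₁* = (134 - 5)/2 = 64.50
Then: q₂* = (134 - 5 - 64.5)/2 = 32.25
Leader has first-mover advantage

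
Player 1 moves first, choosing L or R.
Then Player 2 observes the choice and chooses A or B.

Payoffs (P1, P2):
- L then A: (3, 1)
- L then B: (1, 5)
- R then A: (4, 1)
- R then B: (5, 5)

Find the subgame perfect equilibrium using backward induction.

P1 plays R, P2 plays B after L and B after R; Payoff (5, 5)

Work:
Backward induction:
After L: P2 chooses B → P1 gets 1
After R: P2 chooses B → P1 gets 5
P1 chooses R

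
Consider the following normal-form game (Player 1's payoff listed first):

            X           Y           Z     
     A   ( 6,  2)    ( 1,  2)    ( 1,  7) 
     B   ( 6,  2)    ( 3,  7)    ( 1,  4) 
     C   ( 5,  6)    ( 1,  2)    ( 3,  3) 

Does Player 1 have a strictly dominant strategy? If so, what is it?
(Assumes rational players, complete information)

No strictly dominant strategy exists for Player 1

Work:
A strategy strictly dominates another if it gives a strictly higher payoff against every opponent action. Compare each pair of P1's strategies column-by-column:
  A vs B: [6 vs 6, 1 vs 3, 1 vs 1] → A does not strictly dominate B (column X: 6 ≤ 6)
  A vs C: [6 vs 5, 1 vs 1, 1 vs 3] → A does not strictly dominate C (column Y: 1 ≤ 1)
  B vs A: [6 vs 6, 3 vs 1, 1 vs 1] → B does not strictly dominate A (column X: 6 ≤ 6)
  B vs C: [6 vs 5, 3 vs 1, 1 vs 3] → B does not strictly dominate C (column Z: 1 ≤ 3)
  C vs A: [5 vs 6, 1 vs 1, 3 vs 1] → C does not strictly dominate A (column X: 5 ≤ 6)
  C vs B: [5 vs 6, 1 vs 3, 3 vs 1] → C does not strictly dominate B (column X: 5 ≤ 6)
No single strategy strictly dominates all others → no strictly dominant strategy.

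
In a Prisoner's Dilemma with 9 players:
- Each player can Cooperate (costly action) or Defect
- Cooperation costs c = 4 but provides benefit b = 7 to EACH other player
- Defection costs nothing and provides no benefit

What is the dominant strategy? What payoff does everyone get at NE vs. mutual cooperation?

Dominant: Defect; NE payoff = 0; Coop payoff = 52

Work:
Defect dominates (saves cost c = 4, benefit to others is external)
NE: All defect → everyone gets 0
If all cooperate: each receives (8)×7 - 4 = 52
Social dilemma: 52 > 0 but NE gives 0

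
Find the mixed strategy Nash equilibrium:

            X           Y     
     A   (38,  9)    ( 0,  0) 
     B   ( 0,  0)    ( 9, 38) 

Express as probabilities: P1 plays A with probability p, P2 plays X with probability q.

p = 0.8085, q = 0.1915

Work:
Find probabilities that make opponent indifferent:
P2 chooses q to make P1 indifferent between A and B
P1 chooses p to make P2 indifferent between X and Y
Mixed NE: P1 plays (A: 0.8085, B: 0.1915), P2 plays (X: 0.1915, Y: 0.8085)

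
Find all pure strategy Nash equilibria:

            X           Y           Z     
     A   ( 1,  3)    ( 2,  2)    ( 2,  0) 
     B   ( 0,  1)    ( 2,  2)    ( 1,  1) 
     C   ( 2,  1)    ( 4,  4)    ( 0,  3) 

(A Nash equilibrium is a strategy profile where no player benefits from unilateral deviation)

Nash equilibrium: (C, Y)

Work:
Best responses:
  P1 vs X: payoffs [1, 0, 2] → best response C (payoff 2)
  P1 vs Y: payoffs [2, 2, 4] → best response C (payoff 4)
  P1 vs Z: payoffs [2, 1, 0] → best response A (payoff 2)
  P2 vs A: payoffs [3, 2, 0] → best response X (payoff 3)
  P2 vs B: payoffs [1, 2, 1] → best response Y (payoff 2)
  P2 vs C: payoffs [1, 4, 3] → best response Y (payoff 4)
Mutual best responses: (C,Y) → Nash equilibria.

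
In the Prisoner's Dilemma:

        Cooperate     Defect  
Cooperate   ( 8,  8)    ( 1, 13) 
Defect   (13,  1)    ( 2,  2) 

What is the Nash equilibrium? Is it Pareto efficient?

(Defect, Defect) is NE; not Pareto efficient

Work:
Defect dominates Cooperate for both players:
If P2 cooperates: Defect (13) > Cooperate (8)
If P2 defects: Defect (2) > Cooperate (1)
NE: (Defect, Defect) with payoff (2, 2)
But (Cooperate, Cooperate) = (8, 8) Pareto dominates (2, 2)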